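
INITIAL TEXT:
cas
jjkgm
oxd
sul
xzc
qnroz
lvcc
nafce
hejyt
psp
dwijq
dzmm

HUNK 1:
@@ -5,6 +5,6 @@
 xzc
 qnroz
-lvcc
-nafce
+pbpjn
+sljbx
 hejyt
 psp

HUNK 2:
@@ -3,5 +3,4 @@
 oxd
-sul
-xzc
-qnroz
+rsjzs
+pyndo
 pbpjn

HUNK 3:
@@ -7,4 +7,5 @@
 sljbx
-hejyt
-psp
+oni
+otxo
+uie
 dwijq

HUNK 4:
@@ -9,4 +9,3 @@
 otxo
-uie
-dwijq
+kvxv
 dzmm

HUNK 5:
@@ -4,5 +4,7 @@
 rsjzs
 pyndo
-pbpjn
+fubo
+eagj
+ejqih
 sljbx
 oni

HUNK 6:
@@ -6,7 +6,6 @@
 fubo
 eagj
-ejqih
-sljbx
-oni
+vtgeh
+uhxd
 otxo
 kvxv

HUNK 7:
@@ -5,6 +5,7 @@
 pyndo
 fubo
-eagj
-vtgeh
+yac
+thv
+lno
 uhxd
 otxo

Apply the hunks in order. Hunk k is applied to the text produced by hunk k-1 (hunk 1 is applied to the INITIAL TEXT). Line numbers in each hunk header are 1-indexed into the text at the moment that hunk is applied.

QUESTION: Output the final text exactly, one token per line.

Hunk 1: at line 5 remove [lvcc,nafce] add [pbpjn,sljbx] -> 12 lines: cas jjkgm oxd sul xzc qnroz pbpjn sljbx hejyt psp dwijq dzmm
Hunk 2: at line 3 remove [sul,xzc,qnroz] add [rsjzs,pyndo] -> 11 lines: cas jjkgm oxd rsjzs pyndo pbpjn sljbx hejyt psp dwijq dzmm
Hunk 3: at line 7 remove [hejyt,psp] add [oni,otxo,uie] -> 12 lines: cas jjkgm oxd rsjzs pyndo pbpjn sljbx oni otxo uie dwijq dzmm
Hunk 4: at line 9 remove [uie,dwijq] add [kvxv] -> 11 lines: cas jjkgm oxd rsjzs pyndo pbpjn sljbx oni otxo kvxv dzmm
Hunk 5: at line 4 remove [pbpjn] add [fubo,eagj,ejqih] -> 13 lines: cas jjkgm oxd rsjzs pyndo fubo eagj ejqih sljbx oni otxo kvxv dzmm
Hunk 6: at line 6 remove [ejqih,sljbx,oni] add [vtgeh,uhxd] -> 12 lines: cas jjkgm oxd rsjzs pyndo fubo eagj vtgeh uhxd otxo kvxv dzmm
Hunk 7: at line 5 remove [eagj,vtgeh] add [yac,thv,lno] -> 13 lines: cas jjkgm oxd rsjzs pyndo fubo yac thv lno uhxd otxo kvxv dzmm

Answer: cas
jjkgm
oxd
rsjzs
pyndo
fubo
yac
thv
lno
uhxd
otxo
kvxv
dzmm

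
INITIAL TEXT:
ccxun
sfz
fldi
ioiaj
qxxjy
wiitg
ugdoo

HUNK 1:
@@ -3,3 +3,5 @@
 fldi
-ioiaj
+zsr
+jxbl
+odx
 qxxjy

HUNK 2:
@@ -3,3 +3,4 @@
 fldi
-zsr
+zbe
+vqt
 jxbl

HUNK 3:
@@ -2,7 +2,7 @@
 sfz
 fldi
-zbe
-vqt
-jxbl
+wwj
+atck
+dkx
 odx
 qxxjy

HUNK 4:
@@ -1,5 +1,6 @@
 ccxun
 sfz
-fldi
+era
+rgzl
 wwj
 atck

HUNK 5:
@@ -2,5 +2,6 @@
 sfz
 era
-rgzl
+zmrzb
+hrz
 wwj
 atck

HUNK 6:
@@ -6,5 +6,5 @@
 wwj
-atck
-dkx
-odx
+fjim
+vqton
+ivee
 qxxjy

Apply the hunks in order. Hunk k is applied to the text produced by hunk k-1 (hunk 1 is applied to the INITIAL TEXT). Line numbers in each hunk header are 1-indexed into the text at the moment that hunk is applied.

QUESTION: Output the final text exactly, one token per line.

Answer: ccxun
sfz
era
zmrzb
hrz
wwj
fjim
vqton
ivee
qxxjy
wiitg
ugdoo

Derivation:
Hunk 1: at line 3 remove [ioiaj] add [zsr,jxbl,odx] -> 9 lines: ccxun sfz fldi zsr jxbl odx qxxjy wiitg ugdoo
Hunk 2: at line 3 remove [zsr] add [zbe,vqt] -> 10 lines: ccxun sfz fldi zbe vqt jxbl odx qxxjy wiitg ugdoo
Hunk 3: at line 2 remove [zbe,vqt,jxbl] add [wwj,atck,dkx] -> 10 lines: ccxun sfz fldi wwj atck dkx odx qxxjy wiitg ugdoo
Hunk 4: at line 1 remove [fldi] add [era,rgzl] -> 11 lines: ccxun sfz era rgzl wwj atck dkx odx qxxjy wiitg ugdoo
Hunk 5: at line 2 remove [rgzl] add [zmrzb,hrz] -> 12 lines: ccxun sfz era zmrzb hrz wwj atck dkx odx qxxjy wiitg ugdoo
Hunk 6: at line 6 remove [atck,dkx,odx] add [fjim,vqton,ivee] -> 12 lines: ccxun sfz era zmrzb hrz wwj fjim vqton ivee qxxjy wiitg ugdoo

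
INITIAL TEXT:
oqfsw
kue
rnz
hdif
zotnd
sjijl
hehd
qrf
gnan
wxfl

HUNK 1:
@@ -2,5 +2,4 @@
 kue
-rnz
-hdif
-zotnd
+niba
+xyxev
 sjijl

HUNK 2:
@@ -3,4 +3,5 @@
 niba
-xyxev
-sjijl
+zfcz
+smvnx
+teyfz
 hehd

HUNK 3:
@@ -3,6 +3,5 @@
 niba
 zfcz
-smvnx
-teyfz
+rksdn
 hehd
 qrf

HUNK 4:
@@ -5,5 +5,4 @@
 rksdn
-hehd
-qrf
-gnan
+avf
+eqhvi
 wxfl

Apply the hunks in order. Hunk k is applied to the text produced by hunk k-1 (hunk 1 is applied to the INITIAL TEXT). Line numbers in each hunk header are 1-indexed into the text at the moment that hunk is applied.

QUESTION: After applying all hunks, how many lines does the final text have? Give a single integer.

Hunk 1: at line 2 remove [rnz,hdif,zotnd] add [niba,xyxev] -> 9 lines: oqfsw kue niba xyxev sjijl hehd qrf gnan wxfl
Hunk 2: at line 3 remove [xyxev,sjijl] add [zfcz,smvnx,teyfz] -> 10 lines: oqfsw kue niba zfcz smvnx teyfz hehd qrf gnan wxfl
Hunk 3: at line 3 remove [smvnx,teyfz] add [rksdn] -> 9 lines: oqfsw kue niba zfcz rksdn hehd qrf gnan wxfl
Hunk 4: at line 5 remove [hehd,qrf,gnan] add [avf,eqhvi] -> 8 lines: oqfsw kue niba zfcz rksdn avf eqhvi wxfl
Final line count: 8

Answer: 8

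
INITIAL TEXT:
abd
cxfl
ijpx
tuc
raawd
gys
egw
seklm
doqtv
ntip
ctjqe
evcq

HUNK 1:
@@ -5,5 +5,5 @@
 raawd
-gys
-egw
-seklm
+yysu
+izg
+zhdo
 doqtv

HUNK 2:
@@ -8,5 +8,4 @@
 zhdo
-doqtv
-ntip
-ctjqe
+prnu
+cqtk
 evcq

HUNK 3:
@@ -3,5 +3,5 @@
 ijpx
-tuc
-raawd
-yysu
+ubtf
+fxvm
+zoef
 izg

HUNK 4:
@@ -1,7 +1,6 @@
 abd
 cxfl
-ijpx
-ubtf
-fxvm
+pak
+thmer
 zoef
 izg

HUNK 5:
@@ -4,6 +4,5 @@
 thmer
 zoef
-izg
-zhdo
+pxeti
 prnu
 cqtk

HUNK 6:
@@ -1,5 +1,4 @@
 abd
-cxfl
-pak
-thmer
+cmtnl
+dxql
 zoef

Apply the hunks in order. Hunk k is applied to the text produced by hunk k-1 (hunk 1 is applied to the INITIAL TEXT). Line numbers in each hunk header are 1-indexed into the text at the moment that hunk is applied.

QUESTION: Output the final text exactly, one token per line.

Answer: abd
cmtnl
dxql
zoef
pxeti
prnu
cqtk
evcq

Derivation:
Hunk 1: at line 5 remove [gys,egw,seklm] add [yysu,izg,zhdo] -> 12 lines: abd cxfl ijpx tuc raawd yysu izg zhdo doqtv ntip ctjqe evcq
Hunk 2: at line 8 remove [doqtv,ntip,ctjqe] add [prnu,cqtk] -> 11 lines: abd cxfl ijpx tuc raawd yysu izg zhdo prnu cqtk evcq
Hunk 3: at line 3 remove [tuc,raawd,yysu] add [ubtf,fxvm,zoef] -> 11 lines: abd cxfl ijpx ubtf fxvm zoef izg zhdo prnu cqtk evcq
Hunk 4: at line 1 remove [ijpx,ubtf,fxvm] add [pak,thmer] -> 10 lines: abd cxfl pak thmer zoef izg zhdo prnu cqtk evcq
Hunk 5: at line 4 remove [izg,zhdo] add [pxeti] -> 9 lines: abd cxfl pak thmer zoef pxeti prnu cqtk evcq
Hunk 6: at line 1 remove [cxfl,pak,thmer] add [cmtnl,dxql] -> 8 lines: abd cmtnl dxql zoef pxeti prnu cqtk evcq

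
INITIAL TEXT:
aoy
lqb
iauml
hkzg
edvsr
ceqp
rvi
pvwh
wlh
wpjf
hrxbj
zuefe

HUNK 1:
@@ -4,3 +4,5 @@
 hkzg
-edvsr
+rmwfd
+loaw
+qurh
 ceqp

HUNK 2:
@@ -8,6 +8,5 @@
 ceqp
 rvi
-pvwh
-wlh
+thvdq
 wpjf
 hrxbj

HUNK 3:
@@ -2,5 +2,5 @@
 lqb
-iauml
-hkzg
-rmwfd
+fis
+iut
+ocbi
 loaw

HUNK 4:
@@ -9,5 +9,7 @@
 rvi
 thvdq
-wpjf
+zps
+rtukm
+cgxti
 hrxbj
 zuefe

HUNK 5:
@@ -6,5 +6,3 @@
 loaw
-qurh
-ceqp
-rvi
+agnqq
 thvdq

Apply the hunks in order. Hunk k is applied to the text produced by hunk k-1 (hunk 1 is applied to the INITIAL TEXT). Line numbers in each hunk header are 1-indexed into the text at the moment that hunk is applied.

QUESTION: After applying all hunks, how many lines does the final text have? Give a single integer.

Answer: 13

Derivation:
Hunk 1: at line 4 remove [edvsr] add [rmwfd,loaw,qurh] -> 14 lines: aoy lqb iauml hkzg rmwfd loaw qurh ceqp rvi pvwh wlh wpjf hrxbj zuefe
Hunk 2: at line 8 remove [pvwh,wlh] add [thvdq] -> 13 lines: aoy lqb iauml hkzg rmwfd loaw qurh ceqp rvi thvdq wpjf hrxbj zuefe
Hunk 3: at line 2 remove [iauml,hkzg,rmwfd] add [fis,iut,ocbi] -> 13 lines: aoy lqb fis iut ocbi loaw qurh ceqp rvi thvdq wpjf hrxbj zuefe
Hunk 4: at line 9 remove [wpjf] add [zps,rtukm,cgxti] -> 15 lines: aoy lqb fis iut ocbi loaw qurh ceqp rvi thvdq zps rtukm cgxti hrxbj zuefe
Hunk 5: at line 6 remove [qurh,ceqp,rvi] add [agnqq] -> 13 lines: aoy lqb fis iut ocbi loaw agnqq thvdq zps rtukm cgxti hrxbj zuefe
Final line count: 13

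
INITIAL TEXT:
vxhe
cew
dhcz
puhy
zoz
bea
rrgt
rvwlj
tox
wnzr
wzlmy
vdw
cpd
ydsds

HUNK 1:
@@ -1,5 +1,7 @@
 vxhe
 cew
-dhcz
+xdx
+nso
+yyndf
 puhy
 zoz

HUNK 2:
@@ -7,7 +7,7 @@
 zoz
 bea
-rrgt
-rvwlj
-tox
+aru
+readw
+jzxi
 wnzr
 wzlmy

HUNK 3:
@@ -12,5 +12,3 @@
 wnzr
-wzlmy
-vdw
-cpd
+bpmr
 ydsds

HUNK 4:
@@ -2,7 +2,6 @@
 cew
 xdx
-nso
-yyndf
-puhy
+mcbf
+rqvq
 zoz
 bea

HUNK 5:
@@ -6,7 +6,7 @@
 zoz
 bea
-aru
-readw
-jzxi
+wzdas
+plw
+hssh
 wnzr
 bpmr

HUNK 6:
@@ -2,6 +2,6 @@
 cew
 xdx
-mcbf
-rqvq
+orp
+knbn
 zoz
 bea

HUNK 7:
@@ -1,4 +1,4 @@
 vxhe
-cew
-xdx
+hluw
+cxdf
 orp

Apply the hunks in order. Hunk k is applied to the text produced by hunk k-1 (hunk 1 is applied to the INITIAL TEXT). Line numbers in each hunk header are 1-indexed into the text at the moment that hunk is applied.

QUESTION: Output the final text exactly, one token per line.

Answer: vxhe
hluw
cxdf
orp
knbn
zoz
bea
wzdas
plw
hssh
wnzr
bpmr
ydsds

Derivation:
Hunk 1: at line 1 remove [dhcz] add [xdx,nso,yyndf] -> 16 lines: vxhe cew xdx nso yyndf puhy zoz bea rrgt rvwlj tox wnzr wzlmy vdw cpd ydsds
Hunk 2: at line 7 remove [rrgt,rvwlj,tox] add [aru,readw,jzxi] -> 16 lines: vxhe cew xdx nso yyndf puhy zoz bea aru readw jzxi wnzr wzlmy vdw cpd ydsds
Hunk 3: at line 12 remove [wzlmy,vdw,cpd] add [bpmr] -> 14 lines: vxhe cew xdx nso yyndf puhy zoz bea aru readw jzxi wnzr bpmr ydsds
Hunk 4: at line 2 remove [nso,yyndf,puhy] add [mcbf,rqvq] -> 13 lines: vxhe cew xdx mcbf rqvq zoz bea aru readw jzxi wnzr bpmr ydsds
Hunk 5: at line 6 remove [aru,readw,jzxi] add [wzdas,plw,hssh] -> 13 lines: vxhe cew xdx mcbf rqvq zoz bea wzdas plw hssh wnzr bpmr ydsds
Hunk 6: at line 2 remove [mcbf,rqvq] add [orp,knbn] -> 13 lines: vxhe cew xdx orp knbn zoz bea wzdas plw hssh wnzr bpmr ydsds
Hunk 7: at line 1 remove [cew,xdx] add [hluw,cxdf] -> 13 lines: vxhe hluw cxdf orp knbn zoz bea wzdas plw hssh wnzr bpmr ydsds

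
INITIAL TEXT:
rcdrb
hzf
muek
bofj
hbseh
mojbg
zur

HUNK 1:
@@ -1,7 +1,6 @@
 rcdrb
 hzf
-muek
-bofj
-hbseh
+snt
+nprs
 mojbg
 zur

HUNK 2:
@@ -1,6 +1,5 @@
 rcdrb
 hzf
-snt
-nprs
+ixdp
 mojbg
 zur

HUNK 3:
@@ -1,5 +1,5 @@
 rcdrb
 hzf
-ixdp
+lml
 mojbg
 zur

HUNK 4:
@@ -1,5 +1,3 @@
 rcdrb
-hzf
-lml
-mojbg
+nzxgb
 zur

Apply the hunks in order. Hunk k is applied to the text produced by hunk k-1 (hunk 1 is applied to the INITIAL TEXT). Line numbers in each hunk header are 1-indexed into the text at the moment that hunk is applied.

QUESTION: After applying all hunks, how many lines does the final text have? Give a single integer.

Hunk 1: at line 1 remove [muek,bofj,hbseh] add [snt,nprs] -> 6 lines: rcdrb hzf snt nprs mojbg zur
Hunk 2: at line 1 remove [snt,nprs] add [ixdp] -> 5 lines: rcdrb hzf ixdp mojbg zur
Hunk 3: at line 1 remove [ixdp] add [lml] -> 5 lines: rcdrb hzf lml mojbg zur
Hunk 4: at line 1 remove [hzf,lml,mojbg] add [nzxgb] -> 3 lines: rcdrb nzxgb zur
Final line count: 3

Answer: 3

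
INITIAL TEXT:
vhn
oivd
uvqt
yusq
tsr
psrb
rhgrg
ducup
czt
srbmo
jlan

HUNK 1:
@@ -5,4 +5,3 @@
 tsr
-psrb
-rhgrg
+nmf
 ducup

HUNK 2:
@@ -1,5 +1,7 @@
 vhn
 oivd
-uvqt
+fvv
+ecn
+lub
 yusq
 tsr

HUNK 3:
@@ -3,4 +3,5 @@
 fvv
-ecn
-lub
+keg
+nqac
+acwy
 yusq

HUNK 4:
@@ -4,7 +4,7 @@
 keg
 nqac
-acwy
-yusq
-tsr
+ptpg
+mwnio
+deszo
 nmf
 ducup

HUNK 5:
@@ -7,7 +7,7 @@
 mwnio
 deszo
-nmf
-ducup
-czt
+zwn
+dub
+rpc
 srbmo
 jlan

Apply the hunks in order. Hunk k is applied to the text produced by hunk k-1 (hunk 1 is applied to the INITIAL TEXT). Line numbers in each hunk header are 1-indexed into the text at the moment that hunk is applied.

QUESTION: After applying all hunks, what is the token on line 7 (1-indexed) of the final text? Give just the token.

Hunk 1: at line 5 remove [psrb,rhgrg] add [nmf] -> 10 lines: vhn oivd uvqt yusq tsr nmf ducup czt srbmo jlan
Hunk 2: at line 1 remove [uvqt] add [fvv,ecn,lub] -> 12 lines: vhn oivd fvv ecn lub yusq tsr nmf ducup czt srbmo jlan
Hunk 3: at line 3 remove [ecn,lub] add [keg,nqac,acwy] -> 13 lines: vhn oivd fvv keg nqac acwy yusq tsr nmf ducup czt srbmo jlan
Hunk 4: at line 4 remove [acwy,yusq,tsr] add [ptpg,mwnio,deszo] -> 13 lines: vhn oivd fvv keg nqac ptpg mwnio deszo nmf ducup czt srbmo jlan
Hunk 5: at line 7 remove [nmf,ducup,czt] add [zwn,dub,rpc] -> 13 lines: vhn oivd fvv keg nqac ptpg mwnio deszo zwn dub rpc srbmo jlan
Final line 7: mwnio

Answer: mwnio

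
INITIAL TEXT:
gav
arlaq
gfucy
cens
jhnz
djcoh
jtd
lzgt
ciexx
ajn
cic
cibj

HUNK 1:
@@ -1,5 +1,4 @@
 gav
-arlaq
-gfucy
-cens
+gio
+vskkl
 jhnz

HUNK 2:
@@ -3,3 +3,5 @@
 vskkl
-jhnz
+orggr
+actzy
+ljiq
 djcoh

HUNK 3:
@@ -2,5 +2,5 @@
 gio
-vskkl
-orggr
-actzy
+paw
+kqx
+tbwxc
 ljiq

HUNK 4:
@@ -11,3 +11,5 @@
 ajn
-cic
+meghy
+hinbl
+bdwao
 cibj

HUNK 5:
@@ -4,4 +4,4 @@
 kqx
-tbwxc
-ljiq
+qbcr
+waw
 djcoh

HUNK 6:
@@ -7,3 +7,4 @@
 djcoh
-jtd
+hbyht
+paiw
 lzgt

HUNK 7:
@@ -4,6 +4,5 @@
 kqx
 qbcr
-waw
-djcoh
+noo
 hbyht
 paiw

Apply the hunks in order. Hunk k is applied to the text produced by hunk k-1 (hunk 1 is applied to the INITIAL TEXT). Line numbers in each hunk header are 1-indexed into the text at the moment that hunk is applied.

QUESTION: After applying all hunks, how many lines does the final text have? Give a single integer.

Answer: 15

Derivation:
Hunk 1: at line 1 remove [arlaq,gfucy,cens] add [gio,vskkl] -> 11 lines: gav gio vskkl jhnz djcoh jtd lzgt ciexx ajn cic cibj
Hunk 2: at line 3 remove [jhnz] add [orggr,actzy,ljiq] -> 13 lines: gav gio vskkl orggr actzy ljiq djcoh jtd lzgt ciexx ajn cic cibj
Hunk 3: at line 2 remove [vskkl,orggr,actzy] add [paw,kqx,tbwxc] -> 13 lines: gav gio paw kqx tbwxc ljiq djcoh jtd lzgt ciexx ajn cic cibj
Hunk 4: at line 11 remove [cic] add [meghy,hinbl,bdwao] -> 15 lines: gav gio paw kqx tbwxc ljiq djcoh jtd lzgt ciexx ajn meghy hinbl bdwao cibj
Hunk 5: at line 4 remove [tbwxc,ljiq] add [qbcr,waw] -> 15 lines: gav gio paw kqx qbcr waw djcoh jtd lzgt ciexx ajn meghy hinbl bdwao cibj
Hunk 6: at line 7 remove [jtd] add [hbyht,paiw] -> 16 lines: gav gio paw kqx qbcr waw djcoh hbyht paiw lzgt ciexx ajn meghy hinbl bdwao cibj
Hunk 7: at line 4 remove [waw,djcoh] add [noo] -> 15 lines: gav gio paw kqx qbcr noo hbyht paiw lzgt ciexx ajn meghy hinbl bdwao cibj
Final line count: 15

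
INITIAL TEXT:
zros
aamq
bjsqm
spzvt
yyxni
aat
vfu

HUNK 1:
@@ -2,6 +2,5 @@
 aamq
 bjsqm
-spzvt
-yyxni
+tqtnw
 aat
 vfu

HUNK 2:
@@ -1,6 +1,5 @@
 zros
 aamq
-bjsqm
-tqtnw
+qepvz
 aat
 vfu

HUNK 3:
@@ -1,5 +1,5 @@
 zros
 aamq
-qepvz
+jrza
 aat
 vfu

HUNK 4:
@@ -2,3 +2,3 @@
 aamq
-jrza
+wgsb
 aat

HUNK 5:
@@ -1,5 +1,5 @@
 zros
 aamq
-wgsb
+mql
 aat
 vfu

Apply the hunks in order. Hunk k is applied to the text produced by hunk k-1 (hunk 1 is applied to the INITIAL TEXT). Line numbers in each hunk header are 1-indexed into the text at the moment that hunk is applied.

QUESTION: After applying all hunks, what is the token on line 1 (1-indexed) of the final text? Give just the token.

Hunk 1: at line 2 remove [spzvt,yyxni] add [tqtnw] -> 6 lines: zros aamq bjsqm tqtnw aat vfu
Hunk 2: at line 1 remove [bjsqm,tqtnw] add [qepvz] -> 5 lines: zros aamq qepvz aat vfu
Hunk 3: at line 1 remove [qepvz] add [jrza] -> 5 lines: zros aamq jrza aat vfu
Hunk 4: at line 2 remove [jrza] add [wgsb] -> 5 lines: zros aamq wgsb aat vfu
Hunk 5: at line 1 remove [wgsb] add [mql] -> 5 lines: zros aamq mql aat vfu
Final line 1: zros

Answer: zros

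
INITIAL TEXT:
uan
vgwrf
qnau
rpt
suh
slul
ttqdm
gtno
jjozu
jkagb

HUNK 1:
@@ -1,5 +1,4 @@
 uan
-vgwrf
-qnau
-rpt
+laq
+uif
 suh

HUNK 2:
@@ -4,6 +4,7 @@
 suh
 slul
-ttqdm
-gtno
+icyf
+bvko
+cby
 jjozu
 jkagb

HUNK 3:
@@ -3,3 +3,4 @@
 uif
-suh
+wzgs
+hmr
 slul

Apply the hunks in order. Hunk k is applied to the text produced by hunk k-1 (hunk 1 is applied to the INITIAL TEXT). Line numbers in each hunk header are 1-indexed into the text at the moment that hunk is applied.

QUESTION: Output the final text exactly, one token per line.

Answer: uan
laq
uif
wzgs
hmr
slul
icyf
bvko
cby
jjozu
jkagb

Derivation:
Hunk 1: at line 1 remove [vgwrf,qnau,rpt] add [laq,uif] -> 9 lines: uan laq uif suh slul ttqdm gtno jjozu jkagb
Hunk 2: at line 4 remove [ttqdm,gtno] add [icyf,bvko,cby] -> 10 lines: uan laq uif suh slul icyf bvko cby jjozu jkagb
Hunk 3: at line 3 remove [suh] add [wzgs,hmr] -> 11 lines: uan laq uif wzgs hmr slul icyf bvko cby jjozu jkagb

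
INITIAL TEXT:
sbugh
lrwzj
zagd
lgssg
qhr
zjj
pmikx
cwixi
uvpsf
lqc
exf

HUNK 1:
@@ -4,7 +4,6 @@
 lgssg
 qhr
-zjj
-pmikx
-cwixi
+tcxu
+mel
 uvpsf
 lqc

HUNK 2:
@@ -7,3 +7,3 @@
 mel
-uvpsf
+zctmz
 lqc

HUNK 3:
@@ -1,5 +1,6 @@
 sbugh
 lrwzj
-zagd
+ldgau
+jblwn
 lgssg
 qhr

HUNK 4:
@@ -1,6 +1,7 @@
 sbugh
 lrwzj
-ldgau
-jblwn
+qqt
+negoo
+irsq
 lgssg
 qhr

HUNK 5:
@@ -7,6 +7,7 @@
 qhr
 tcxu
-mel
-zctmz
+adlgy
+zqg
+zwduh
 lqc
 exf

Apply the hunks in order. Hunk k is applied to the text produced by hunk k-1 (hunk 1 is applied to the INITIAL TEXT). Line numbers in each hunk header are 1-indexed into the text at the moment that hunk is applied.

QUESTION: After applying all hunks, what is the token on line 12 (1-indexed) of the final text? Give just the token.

Answer: lqc

Derivation:
Hunk 1: at line 4 remove [zjj,pmikx,cwixi] add [tcxu,mel] -> 10 lines: sbugh lrwzj zagd lgssg qhr tcxu mel uvpsf lqc exf
Hunk 2: at line 7 remove [uvpsf] add [zctmz] -> 10 lines: sbugh lrwzj zagd lgssg qhr tcxu mel zctmz lqc exf
Hunk 3: at line 1 remove [zagd] add [ldgau,jblwn] -> 11 lines: sbugh lrwzj ldgau jblwn lgssg qhr tcxu mel zctmz lqc exf
Hunk 4: at line 1 remove [ldgau,jblwn] add [qqt,negoo,irsq] -> 12 lines: sbugh lrwzj qqt negoo irsq lgssg qhr tcxu mel zctmz lqc exf
Hunk 5: at line 7 remove [mel,zctmz] add [adlgy,zqg,zwduh] -> 13 lines: sbugh lrwzj qqt negoo irsq lgssg qhr tcxu adlgy zqg zwduh lqc exf
Final line 12: lqc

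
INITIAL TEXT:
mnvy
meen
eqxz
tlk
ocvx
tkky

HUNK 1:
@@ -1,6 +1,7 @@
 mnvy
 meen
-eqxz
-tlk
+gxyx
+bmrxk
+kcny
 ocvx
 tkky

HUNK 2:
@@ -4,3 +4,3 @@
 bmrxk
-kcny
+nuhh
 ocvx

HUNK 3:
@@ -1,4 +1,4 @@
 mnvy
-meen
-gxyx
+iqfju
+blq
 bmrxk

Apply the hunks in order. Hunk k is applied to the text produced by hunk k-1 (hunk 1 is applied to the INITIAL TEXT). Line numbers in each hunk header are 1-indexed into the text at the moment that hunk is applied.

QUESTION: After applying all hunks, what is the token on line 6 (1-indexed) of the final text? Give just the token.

Answer: ocvx

Derivation:
Hunk 1: at line 1 remove [eqxz,tlk] add [gxyx,bmrxk,kcny] -> 7 lines: mnvy meen gxyx bmrxk kcny ocvx tkky
Hunk 2: at line 4 remove [kcny] add [nuhh] -> 7 lines: mnvy meen gxyx bmrxk nuhh ocvx tkky
Hunk 3: at line 1 remove [meen,gxyx] add [iqfju,blq] -> 7 lines: mnvy iqfju blq bmrxk nuhh ocvx tkky
Final line 6: ocvx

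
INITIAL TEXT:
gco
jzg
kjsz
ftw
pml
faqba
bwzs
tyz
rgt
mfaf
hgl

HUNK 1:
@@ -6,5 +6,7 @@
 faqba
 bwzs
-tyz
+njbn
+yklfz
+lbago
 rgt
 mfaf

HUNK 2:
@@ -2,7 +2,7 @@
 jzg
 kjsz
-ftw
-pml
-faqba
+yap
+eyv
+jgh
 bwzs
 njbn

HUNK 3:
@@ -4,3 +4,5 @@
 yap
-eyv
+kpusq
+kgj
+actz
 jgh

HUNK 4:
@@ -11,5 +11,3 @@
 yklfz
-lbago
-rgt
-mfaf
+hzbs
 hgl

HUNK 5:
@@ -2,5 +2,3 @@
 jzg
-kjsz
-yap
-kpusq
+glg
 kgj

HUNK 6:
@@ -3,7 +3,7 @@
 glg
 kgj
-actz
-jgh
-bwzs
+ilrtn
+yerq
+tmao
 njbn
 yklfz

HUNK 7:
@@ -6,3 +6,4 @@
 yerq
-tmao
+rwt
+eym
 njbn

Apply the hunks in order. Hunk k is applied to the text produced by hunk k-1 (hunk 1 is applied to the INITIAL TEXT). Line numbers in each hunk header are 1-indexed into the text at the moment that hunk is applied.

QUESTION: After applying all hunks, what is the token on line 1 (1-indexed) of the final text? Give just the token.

Answer: gco

Derivation:
Hunk 1: at line 6 remove [tyz] add [njbn,yklfz,lbago] -> 13 lines: gco jzg kjsz ftw pml faqba bwzs njbn yklfz lbago rgt mfaf hgl
Hunk 2: at line 2 remove [ftw,pml,faqba] add [yap,eyv,jgh] -> 13 lines: gco jzg kjsz yap eyv jgh bwzs njbn yklfz lbago rgt mfaf hgl
Hunk 3: at line 4 remove [eyv] add [kpusq,kgj,actz] -> 15 lines: gco jzg kjsz yap kpusq kgj actz jgh bwzs njbn yklfz lbago rgt mfaf hgl
Hunk 4: at line 11 remove [lbago,rgt,mfaf] add [hzbs] -> 13 lines: gco jzg kjsz yap kpusq kgj actz jgh bwzs njbn yklfz hzbs hgl
Hunk 5: at line 2 remove [kjsz,yap,kpusq] add [glg] -> 11 lines: gco jzg glg kgj actz jgh bwzs njbn yklfz hzbs hgl
Hunk 6: at line 3 remove [actz,jgh,bwzs] add [ilrtn,yerq,tmao] -> 11 lines: gco jzg glg kgj ilrtn yerq tmao njbn yklfz hzbs hgl
Hunk 7: at line 6 remove [tmao] add [rwt,eym] -> 12 lines: gco jzg glg kgj ilrtn yerq rwt eym njbn yklfz hzbs hgl
Final line 1: gco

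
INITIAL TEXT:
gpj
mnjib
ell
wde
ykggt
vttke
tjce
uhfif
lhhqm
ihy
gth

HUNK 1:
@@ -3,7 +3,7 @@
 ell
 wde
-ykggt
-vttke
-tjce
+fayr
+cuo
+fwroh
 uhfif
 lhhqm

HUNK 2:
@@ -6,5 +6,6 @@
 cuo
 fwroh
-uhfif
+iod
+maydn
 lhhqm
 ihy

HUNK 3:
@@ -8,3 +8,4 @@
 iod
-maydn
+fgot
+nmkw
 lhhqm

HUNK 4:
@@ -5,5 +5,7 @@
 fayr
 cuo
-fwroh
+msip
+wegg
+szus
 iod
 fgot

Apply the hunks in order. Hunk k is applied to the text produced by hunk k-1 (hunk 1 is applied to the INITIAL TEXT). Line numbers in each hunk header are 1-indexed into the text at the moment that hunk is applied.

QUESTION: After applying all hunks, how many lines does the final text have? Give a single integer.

Answer: 15

Derivation:
Hunk 1: at line 3 remove [ykggt,vttke,tjce] add [fayr,cuo,fwroh] -> 11 lines: gpj mnjib ell wde fayr cuo fwroh uhfif lhhqm ihy gth
Hunk 2: at line 6 remove [uhfif] add [iod,maydn] -> 12 lines: gpj mnjib ell wde fayr cuo fwroh iod maydn lhhqm ihy gth
Hunk 3: at line 8 remove [maydn] add [fgot,nmkw] -> 13 lines: gpj mnjib ell wde fayr cuo fwroh iod fgot nmkw lhhqm ihy gth
Hunk 4: at line 5 remove [fwroh] add [msip,wegg,szus] -> 15 lines: gpj mnjib ell wde fayr cuo msip wegg szus iod fgot nmkw lhhqm ihy gth
Final line count: 15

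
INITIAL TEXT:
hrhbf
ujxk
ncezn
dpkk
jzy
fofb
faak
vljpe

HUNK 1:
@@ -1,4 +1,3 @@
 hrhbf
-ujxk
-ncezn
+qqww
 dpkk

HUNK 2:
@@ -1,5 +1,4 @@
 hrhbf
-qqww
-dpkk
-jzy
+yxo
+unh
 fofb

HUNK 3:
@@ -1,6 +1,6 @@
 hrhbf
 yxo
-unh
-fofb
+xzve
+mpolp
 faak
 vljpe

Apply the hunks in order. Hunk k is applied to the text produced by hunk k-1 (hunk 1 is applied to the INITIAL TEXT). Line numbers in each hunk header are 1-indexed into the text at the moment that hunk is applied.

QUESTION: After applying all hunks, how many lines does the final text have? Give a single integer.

Answer: 6

Derivation:
Hunk 1: at line 1 remove [ujxk,ncezn] add [qqww] -> 7 lines: hrhbf qqww dpkk jzy fofb faak vljpe
Hunk 2: at line 1 remove [qqww,dpkk,jzy] add [yxo,unh] -> 6 lines: hrhbf yxo unh fofb faak vljpe
Hunk 3: at line 1 remove [unh,fofb] add [xzve,mpolp] -> 6 lines: hrhbf yxo xzve mpolp faak vljpe
Final line count: 6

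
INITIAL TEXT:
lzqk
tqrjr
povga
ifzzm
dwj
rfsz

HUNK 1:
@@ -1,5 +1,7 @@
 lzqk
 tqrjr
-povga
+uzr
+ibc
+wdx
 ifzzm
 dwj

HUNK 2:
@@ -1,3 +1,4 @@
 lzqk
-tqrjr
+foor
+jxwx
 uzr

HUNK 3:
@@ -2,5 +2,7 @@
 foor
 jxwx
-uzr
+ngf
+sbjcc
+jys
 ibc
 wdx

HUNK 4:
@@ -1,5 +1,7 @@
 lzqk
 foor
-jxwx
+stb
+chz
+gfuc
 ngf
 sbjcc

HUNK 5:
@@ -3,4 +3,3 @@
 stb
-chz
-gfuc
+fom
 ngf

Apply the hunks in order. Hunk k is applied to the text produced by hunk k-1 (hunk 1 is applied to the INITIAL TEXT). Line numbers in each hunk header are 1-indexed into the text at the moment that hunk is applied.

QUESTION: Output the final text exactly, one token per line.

Answer: lzqk
foor
stb
fom
ngf
sbjcc
jys
ibc
wdx
ifzzm
dwj
rfsz

Derivation:
Hunk 1: at line 1 remove [povga] add [uzr,ibc,wdx] -> 8 lines: lzqk tqrjr uzr ibc wdx ifzzm dwj rfsz
Hunk 2: at line 1 remove [tqrjr] add [foor,jxwx] -> 9 lines: lzqk foor jxwx uzr ibc wdx ifzzm dwj rfsz
Hunk 3: at line 2 remove [uzr] add [ngf,sbjcc,jys] -> 11 lines: lzqk foor jxwx ngf sbjcc jys ibc wdx ifzzm dwj rfsz
Hunk 4: at line 1 remove [jxwx] add [stb,chz,gfuc] -> 13 lines: lzqk foor stb chz gfuc ngf sbjcc jys ibc wdx ifzzm dwj rfsz
Hunk 5: at line 3 remove [chz,gfuc] add [fom] -> 12 lines: lzqk foor stb fom ngf sbjcc jys ibc wdx ifzzm dwj rfsz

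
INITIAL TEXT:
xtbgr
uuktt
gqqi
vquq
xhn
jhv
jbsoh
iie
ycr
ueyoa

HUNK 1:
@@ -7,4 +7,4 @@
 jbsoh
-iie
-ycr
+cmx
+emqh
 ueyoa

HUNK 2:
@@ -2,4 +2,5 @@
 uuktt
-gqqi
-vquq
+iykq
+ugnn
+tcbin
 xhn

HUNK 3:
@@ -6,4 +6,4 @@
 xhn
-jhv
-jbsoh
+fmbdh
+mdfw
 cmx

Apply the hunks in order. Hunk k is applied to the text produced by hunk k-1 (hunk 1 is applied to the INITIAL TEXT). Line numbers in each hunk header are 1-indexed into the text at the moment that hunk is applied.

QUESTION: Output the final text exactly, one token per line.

Hunk 1: at line 7 remove [iie,ycr] add [cmx,emqh] -> 10 lines: xtbgr uuktt gqqi vquq xhn jhv jbsoh cmx emqh ueyoa
Hunk 2: at line 2 remove [gqqi,vquq] add [iykq,ugnn,tcbin] -> 11 lines: xtbgr uuktt iykq ugnn tcbin xhn jhv jbsoh cmx emqh ueyoa
Hunk 3: at line 6 remove [jhv,jbsoh] add [fmbdh,mdfw] -> 11 lines: xtbgr uuktt iykq ugnn tcbin xhn fmbdh mdfw cmx emqh ueyoa

Answer: xtbgr
uuktt
iykq
ugnn
tcbin
xhn
fmbdh
mdfw
cmx
emqh
ueyoa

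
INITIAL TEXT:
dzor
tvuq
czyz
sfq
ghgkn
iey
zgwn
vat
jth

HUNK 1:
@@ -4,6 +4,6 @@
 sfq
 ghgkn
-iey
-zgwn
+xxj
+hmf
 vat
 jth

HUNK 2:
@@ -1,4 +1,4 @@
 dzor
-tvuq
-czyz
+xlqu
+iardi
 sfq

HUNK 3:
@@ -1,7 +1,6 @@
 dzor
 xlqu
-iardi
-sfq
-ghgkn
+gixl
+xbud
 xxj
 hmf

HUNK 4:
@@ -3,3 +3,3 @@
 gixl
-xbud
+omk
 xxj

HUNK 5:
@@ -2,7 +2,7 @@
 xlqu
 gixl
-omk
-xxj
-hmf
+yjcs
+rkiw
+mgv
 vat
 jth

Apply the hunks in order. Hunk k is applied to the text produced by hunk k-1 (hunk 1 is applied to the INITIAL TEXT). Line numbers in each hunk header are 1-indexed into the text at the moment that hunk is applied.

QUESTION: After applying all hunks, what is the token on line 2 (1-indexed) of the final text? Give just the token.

Hunk 1: at line 4 remove [iey,zgwn] add [xxj,hmf] -> 9 lines: dzor tvuq czyz sfq ghgkn xxj hmf vat jth
Hunk 2: at line 1 remove [tvuq,czyz] add [xlqu,iardi] -> 9 lines: dzor xlqu iardi sfq ghgkn xxj hmf vat jth
Hunk 3: at line 1 remove [iardi,sfq,ghgkn] add [gixl,xbud] -> 8 lines: dzor xlqu gixl xbud xxj hmf vat jth
Hunk 4: at line 3 remove [xbud] add [omk] -> 8 lines: dzor xlqu gixl omk xxj hmf vat jth
Hunk 5: at line 2 remove [omk,xxj,hmf] add [yjcs,rkiw,mgv] -> 8 lines: dzor xlqu gixl yjcs rkiw mgv vat jth
Final line 2: xlqu

Answer: xlqu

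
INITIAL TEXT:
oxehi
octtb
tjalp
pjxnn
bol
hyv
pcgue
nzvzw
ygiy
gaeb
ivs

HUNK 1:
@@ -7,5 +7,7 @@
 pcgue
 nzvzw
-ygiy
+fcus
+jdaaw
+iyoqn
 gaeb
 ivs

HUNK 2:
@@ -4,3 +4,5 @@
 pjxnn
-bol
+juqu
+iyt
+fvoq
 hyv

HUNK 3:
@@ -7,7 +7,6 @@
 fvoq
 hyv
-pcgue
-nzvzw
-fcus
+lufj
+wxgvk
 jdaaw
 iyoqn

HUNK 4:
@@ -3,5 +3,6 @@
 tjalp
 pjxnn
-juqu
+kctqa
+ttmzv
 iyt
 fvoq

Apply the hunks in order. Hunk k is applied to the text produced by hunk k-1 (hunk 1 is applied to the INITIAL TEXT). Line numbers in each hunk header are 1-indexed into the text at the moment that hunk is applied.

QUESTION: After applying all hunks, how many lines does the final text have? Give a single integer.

Answer: 15

Derivation:
Hunk 1: at line 7 remove [ygiy] add [fcus,jdaaw,iyoqn] -> 13 lines: oxehi octtb tjalp pjxnn bol hyv pcgue nzvzw fcus jdaaw iyoqn gaeb ivs
Hunk 2: at line 4 remove [bol] add [juqu,iyt,fvoq] -> 15 lines: oxehi octtb tjalp pjxnn juqu iyt fvoq hyv pcgue nzvzw fcus jdaaw iyoqn gaeb ivs
Hunk 3: at line 7 remove [pcgue,nzvzw,fcus] add [lufj,wxgvk] -> 14 lines: oxehi octtb tjalp pjxnn juqu iyt fvoq hyv lufj wxgvk jdaaw iyoqn gaeb ivs
Hunk 4: at line 3 remove [juqu] add [kctqa,ttmzv] -> 15 lines: oxehi octtb tjalp pjxnn kctqa ttmzv iyt fvoq hyv lufj wxgvk jdaaw iyoqn gaeb ivs
Final line count: 15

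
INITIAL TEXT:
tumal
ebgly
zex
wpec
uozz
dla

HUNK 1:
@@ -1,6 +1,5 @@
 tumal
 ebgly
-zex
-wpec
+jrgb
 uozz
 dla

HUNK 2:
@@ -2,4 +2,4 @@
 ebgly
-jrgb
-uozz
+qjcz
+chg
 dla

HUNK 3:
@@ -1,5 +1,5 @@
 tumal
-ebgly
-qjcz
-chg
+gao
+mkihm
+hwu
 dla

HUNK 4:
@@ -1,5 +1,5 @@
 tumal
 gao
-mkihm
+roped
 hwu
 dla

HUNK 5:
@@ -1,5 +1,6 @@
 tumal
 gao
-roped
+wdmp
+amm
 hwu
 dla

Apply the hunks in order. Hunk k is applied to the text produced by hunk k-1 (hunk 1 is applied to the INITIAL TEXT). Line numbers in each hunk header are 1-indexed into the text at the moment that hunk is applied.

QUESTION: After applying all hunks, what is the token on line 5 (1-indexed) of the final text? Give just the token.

Hunk 1: at line 1 remove [zex,wpec] add [jrgb] -> 5 lines: tumal ebgly jrgb uozz dla
Hunk 2: at line 2 remove [jrgb,uozz] add [qjcz,chg] -> 5 lines: tumal ebgly qjcz chg dla
Hunk 3: at line 1 remove [ebgly,qjcz,chg] add [gao,mkihm,hwu] -> 5 lines: tumal gao mkihm hwu dla
Hunk 4: at line 1 remove [mkihm] add [roped] -> 5 lines: tumal gao roped hwu dla
Hunk 5: at line 1 remove [roped] add [wdmp,amm] -> 6 lines: tumal gao wdmp amm hwu dla
Final line 5: hwu

Answer: hwu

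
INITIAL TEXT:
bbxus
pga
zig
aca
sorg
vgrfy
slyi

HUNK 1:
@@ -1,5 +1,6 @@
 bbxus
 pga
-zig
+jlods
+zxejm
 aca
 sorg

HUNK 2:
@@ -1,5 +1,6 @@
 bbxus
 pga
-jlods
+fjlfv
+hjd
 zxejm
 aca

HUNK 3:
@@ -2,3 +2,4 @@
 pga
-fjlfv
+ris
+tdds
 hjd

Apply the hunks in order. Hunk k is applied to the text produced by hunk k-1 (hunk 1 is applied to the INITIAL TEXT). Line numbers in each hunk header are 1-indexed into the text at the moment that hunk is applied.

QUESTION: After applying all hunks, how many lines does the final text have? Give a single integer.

Hunk 1: at line 1 remove [zig] add [jlods,zxejm] -> 8 lines: bbxus pga jlods zxejm aca sorg vgrfy slyi
Hunk 2: at line 1 remove [jlods] add [fjlfv,hjd] -> 9 lines: bbxus pga fjlfv hjd zxejm aca sorg vgrfy slyi
Hunk 3: at line 2 remove [fjlfv] add [ris,tdds] -> 10 lines: bbxus pga ris tdds hjd zxejm aca sorg vgrfy slyi
Final line count: 10

Answer: 10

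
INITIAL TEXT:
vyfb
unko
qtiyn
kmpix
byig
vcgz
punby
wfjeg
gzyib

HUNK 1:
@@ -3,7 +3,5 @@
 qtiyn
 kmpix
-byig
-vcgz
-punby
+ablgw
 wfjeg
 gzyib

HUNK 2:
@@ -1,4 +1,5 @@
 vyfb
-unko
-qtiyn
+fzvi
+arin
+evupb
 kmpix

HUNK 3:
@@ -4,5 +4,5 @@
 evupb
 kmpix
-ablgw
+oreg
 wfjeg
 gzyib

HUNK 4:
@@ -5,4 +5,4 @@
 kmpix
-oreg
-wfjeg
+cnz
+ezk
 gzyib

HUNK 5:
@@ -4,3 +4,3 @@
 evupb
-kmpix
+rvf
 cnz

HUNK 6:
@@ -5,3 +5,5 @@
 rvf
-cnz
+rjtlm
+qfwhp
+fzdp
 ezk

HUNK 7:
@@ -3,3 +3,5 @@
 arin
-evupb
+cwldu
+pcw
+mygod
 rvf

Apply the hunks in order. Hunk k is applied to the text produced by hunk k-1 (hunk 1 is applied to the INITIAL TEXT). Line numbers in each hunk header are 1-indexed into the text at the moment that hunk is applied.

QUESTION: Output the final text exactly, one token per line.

Hunk 1: at line 3 remove [byig,vcgz,punby] add [ablgw] -> 7 lines: vyfb unko qtiyn kmpix ablgw wfjeg gzyib
Hunk 2: at line 1 remove [unko,qtiyn] add [fzvi,arin,evupb] -> 8 lines: vyfb fzvi arin evupb kmpix ablgw wfjeg gzyib
Hunk 3: at line 4 remove [ablgw] add [oreg] -> 8 lines: vyfb fzvi arin evupb kmpix oreg wfjeg gzyib
Hunk 4: at line 5 remove [oreg,wfjeg] add [cnz,ezk] -> 8 lines: vyfb fzvi arin evupb kmpix cnz ezk gzyib
Hunk 5: at line 4 remove [kmpix] add [rvf] -> 8 lines: vyfb fzvi arin evupb rvf cnz ezk gzyib
Hunk 6: at line 5 remove [cnz] add [rjtlm,qfwhp,fzdp] -> 10 lines: vyfb fzvi arin evupb rvf rjtlm qfwhp fzdp ezk gzyib
Hunk 7: at line 3 remove [evupb] add [cwldu,pcw,mygod] -> 12 lines: vyfb fzvi arin cwldu pcw mygod rvf rjtlm qfwhp fzdp ezk gzyib

Answer: vyfb
fzvi
arin
cwldu
pcw
mygod
rvf
rjtlm
qfwhp
fzdp
ezk
gzyib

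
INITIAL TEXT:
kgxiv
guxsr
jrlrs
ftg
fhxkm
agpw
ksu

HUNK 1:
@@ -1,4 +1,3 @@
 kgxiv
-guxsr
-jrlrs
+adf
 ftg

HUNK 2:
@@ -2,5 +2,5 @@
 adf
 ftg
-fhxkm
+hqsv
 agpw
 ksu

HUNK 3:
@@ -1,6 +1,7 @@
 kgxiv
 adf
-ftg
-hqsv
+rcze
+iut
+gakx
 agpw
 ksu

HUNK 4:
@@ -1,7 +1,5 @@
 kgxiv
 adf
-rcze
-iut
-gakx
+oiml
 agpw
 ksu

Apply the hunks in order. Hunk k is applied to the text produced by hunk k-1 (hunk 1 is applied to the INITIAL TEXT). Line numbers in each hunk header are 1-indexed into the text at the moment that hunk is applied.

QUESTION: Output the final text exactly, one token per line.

Answer: kgxiv
adf
oiml
agpw
ksu

Derivation:
Hunk 1: at line 1 remove [guxsr,jrlrs] add [adf] -> 6 lines: kgxiv adf ftg fhxkm agpw ksu
Hunk 2: at line 2 remove [fhxkm] add [hqsv] -> 6 lines: kgxiv adf ftg hqsv agpw ksu
Hunk 3: at line 1 remove [ftg,hqsv] add [rcze,iut,gakx] -> 7 lines: kgxiv adf rcze iut gakx agpw ksu
Hunk 4: at line 1 remove [rcze,iut,gakx] add [oiml] -> 5 lines: kgxiv adf oiml agpw ksu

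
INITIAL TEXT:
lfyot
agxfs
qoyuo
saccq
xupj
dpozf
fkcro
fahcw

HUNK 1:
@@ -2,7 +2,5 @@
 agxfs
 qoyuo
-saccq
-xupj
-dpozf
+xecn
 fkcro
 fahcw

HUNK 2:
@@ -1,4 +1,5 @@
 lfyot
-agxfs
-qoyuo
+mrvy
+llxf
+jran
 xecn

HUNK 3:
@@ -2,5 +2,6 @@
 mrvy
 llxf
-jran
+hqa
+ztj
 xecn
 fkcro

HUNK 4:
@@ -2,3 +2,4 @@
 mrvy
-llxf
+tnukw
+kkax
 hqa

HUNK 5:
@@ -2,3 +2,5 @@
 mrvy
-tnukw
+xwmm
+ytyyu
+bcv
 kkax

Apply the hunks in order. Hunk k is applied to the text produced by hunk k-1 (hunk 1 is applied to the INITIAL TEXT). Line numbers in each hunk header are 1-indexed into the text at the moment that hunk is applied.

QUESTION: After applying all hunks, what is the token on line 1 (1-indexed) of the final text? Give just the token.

Answer: lfyot

Derivation:
Hunk 1: at line 2 remove [saccq,xupj,dpozf] add [xecn] -> 6 lines: lfyot agxfs qoyuo xecn fkcro fahcw
Hunk 2: at line 1 remove [agxfs,qoyuo] add [mrvy,llxf,jran] -> 7 lines: lfyot mrvy llxf jran xecn fkcro fahcw
Hunk 3: at line 2 remove [jran] add [hqa,ztj] -> 8 lines: lfyot mrvy llxf hqa ztj xecn fkcro fahcw
Hunk 4: at line 2 remove [llxf] add [tnukw,kkax] -> 9 lines: lfyot mrvy tnukw kkax hqa ztj xecn fkcro fahcw
Hunk 5: at line 2 remove [tnukw] add [xwmm,ytyyu,bcv] -> 11 lines: lfyot mrvy xwmm ytyyu bcv kkax hqa ztj xecn fkcro fahcw
Final line 1: lfyot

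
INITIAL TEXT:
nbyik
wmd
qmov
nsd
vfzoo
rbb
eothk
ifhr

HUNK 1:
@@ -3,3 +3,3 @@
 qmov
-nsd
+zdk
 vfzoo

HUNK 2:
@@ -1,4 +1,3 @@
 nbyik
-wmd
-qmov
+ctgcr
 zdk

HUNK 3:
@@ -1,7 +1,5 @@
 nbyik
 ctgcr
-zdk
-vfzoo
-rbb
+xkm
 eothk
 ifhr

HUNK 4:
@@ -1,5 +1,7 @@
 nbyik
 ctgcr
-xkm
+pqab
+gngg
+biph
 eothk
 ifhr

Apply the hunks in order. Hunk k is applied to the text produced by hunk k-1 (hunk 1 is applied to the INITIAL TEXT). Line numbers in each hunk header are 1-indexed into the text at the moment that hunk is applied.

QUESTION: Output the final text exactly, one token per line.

Answer: nbyik
ctgcr
pqab
gngg
biph
eothk
ifhr

Derivation:
Hunk 1: at line 3 remove [nsd] add [zdk] -> 8 lines: nbyik wmd qmov zdk vfzoo rbb eothk ifhr
Hunk 2: at line 1 remove [wmd,qmov] add [ctgcr] -> 7 lines: nbyik ctgcr zdk vfzoo rbb eothk ifhr
Hunk 3: at line 1 remove [zdk,vfzoo,rbb] add [xkm] -> 5 lines: nbyik ctgcr xkm eothk ifhr
Hunk 4: at line 1 remove [xkm] add [pqab,gngg,biph] -> 7 lines: nbyik ctgcr pqab gngg biph eothk ifhr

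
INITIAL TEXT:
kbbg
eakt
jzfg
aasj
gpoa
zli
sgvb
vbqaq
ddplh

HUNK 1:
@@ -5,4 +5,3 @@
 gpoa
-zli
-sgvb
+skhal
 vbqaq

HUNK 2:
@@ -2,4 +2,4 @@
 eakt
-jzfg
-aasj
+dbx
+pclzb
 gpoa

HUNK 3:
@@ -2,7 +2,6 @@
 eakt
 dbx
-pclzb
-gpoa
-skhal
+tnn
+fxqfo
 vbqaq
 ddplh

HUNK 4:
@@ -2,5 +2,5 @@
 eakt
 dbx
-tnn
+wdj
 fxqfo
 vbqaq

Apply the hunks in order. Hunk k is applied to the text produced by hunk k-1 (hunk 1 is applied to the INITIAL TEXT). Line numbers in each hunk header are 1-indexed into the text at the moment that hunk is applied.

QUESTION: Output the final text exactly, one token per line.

Answer: kbbg
eakt
dbx
wdj
fxqfo
vbqaq
ddplh

Derivation:
Hunk 1: at line 5 remove [zli,sgvb] add [skhal] -> 8 lines: kbbg eakt jzfg aasj gpoa skhal vbqaq ddplh
Hunk 2: at line 2 remove [jzfg,aasj] add [dbx,pclzb] -> 8 lines: kbbg eakt dbx pclzb gpoa skhal vbqaq ddplh
Hunk 3: at line 2 remove [pclzb,gpoa,skhal] add [tnn,fxqfo] -> 7 lines: kbbg eakt dbx tnn fxqfo vbqaq ddplh
Hunk 4: at line 2 remove [tnn] add [wdj] -> 7 lines: kbbg eakt dbx wdj fxqfo vbqaq ddplh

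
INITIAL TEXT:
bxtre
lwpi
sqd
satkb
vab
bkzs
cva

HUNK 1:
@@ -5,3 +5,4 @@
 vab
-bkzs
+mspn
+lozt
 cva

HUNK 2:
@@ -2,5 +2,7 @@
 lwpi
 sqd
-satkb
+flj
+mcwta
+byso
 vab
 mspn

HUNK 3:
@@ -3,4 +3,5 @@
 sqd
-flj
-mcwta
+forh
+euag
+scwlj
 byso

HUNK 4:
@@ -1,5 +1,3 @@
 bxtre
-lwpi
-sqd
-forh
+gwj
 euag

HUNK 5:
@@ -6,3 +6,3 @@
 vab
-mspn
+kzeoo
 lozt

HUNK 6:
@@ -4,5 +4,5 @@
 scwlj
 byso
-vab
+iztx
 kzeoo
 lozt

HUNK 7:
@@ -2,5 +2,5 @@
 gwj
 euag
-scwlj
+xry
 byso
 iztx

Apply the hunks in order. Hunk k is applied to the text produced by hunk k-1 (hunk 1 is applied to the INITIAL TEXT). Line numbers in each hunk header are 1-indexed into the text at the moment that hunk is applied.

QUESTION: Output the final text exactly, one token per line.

Answer: bxtre
gwj
euag
xry
byso
iztx
kzeoo
lozt
cva

Derivation:
Hunk 1: at line 5 remove [bkzs] add [mspn,lozt] -> 8 lines: bxtre lwpi sqd satkb vab mspn lozt cva
Hunk 2: at line 2 remove [satkb] add [flj,mcwta,byso] -> 10 lines: bxtre lwpi sqd flj mcwta byso vab mspn lozt cva
Hunk 3: at line 3 remove [flj,mcwta] add [forh,euag,scwlj] -> 11 lines: bxtre lwpi sqd forh euag scwlj byso vab mspn lozt cva
Hunk 4: at line 1 remove [lwpi,sqd,forh] add [gwj] -> 9 lines: bxtre gwj euag scwlj byso vab mspn lozt cva
Hunk 5: at line 6 remove [mspn] add [kzeoo] -> 9 lines: bxtre gwj euag scwlj byso vab kzeoo lozt cva
Hunk 6: at line 4 remove [vab] add [iztx] -> 9 lines: bxtre gwj euag scwlj byso iztx kzeoo lozt cva
Hunk 7: at line 2 remove [scwlj] add [xry] -> 9 lines: bxtre gwj euag xry byso iztx kzeoo lozt cva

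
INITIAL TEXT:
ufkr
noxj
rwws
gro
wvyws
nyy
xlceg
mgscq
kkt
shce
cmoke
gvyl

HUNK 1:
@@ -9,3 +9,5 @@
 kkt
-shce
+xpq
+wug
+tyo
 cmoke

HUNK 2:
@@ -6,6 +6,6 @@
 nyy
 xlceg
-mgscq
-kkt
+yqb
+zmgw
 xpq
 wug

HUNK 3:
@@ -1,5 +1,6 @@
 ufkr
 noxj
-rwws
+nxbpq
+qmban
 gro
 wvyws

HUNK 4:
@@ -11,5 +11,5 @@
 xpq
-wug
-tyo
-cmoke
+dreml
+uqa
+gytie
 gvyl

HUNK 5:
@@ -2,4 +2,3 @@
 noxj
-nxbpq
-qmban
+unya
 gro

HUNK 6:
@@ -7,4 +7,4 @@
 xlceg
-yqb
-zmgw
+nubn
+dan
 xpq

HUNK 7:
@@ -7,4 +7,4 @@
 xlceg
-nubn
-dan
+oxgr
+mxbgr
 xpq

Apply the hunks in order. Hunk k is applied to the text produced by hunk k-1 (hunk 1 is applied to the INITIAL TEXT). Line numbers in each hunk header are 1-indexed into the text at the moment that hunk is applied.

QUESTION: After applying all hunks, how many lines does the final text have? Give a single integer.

Answer: 14

Derivation:
Hunk 1: at line 9 remove [shce] add [xpq,wug,tyo] -> 14 lines: ufkr noxj rwws gro wvyws nyy xlceg mgscq kkt xpq wug tyo cmoke gvyl
Hunk 2: at line 6 remove [mgscq,kkt] add [yqb,zmgw] -> 14 lines: ufkr noxj rwws gro wvyws nyy xlceg yqb zmgw xpq wug tyo cmoke gvyl
Hunk 3: at line 1 remove [rwws] add [nxbpq,qmban] -> 15 lines: ufkr noxj nxbpq qmban gro wvyws nyy xlceg yqb zmgw xpq wug tyo cmoke gvyl
Hunk 4: at line 11 remove [wug,tyo,cmoke] add [dreml,uqa,gytie] -> 15 lines: ufkr noxj nxbpq qmban gro wvyws nyy xlceg yqb zmgw xpq dreml uqa gytie gvyl
Hunk 5: at line 2 remove [nxbpq,qmban] add [unya] -> 14 lines: ufkr noxj unya gro wvyws nyy xlceg yqb zmgw xpq dreml uqa gytie gvyl
Hunk 6: at line 7 remove [yqb,zmgw] add [nubn,dan] -> 14 lines: ufkr noxj unya gro wvyws nyy xlceg nubn dan xpq dreml uqa gytie gvyl
Hunk 7: at line 7 remove [nubn,dan] add [oxgr,mxbgr] -> 14 lines: ufkr noxj unya gro wvyws nyy xlceg oxgr mxbgr xpq dreml uqa gytie gvyl
Final line count: 14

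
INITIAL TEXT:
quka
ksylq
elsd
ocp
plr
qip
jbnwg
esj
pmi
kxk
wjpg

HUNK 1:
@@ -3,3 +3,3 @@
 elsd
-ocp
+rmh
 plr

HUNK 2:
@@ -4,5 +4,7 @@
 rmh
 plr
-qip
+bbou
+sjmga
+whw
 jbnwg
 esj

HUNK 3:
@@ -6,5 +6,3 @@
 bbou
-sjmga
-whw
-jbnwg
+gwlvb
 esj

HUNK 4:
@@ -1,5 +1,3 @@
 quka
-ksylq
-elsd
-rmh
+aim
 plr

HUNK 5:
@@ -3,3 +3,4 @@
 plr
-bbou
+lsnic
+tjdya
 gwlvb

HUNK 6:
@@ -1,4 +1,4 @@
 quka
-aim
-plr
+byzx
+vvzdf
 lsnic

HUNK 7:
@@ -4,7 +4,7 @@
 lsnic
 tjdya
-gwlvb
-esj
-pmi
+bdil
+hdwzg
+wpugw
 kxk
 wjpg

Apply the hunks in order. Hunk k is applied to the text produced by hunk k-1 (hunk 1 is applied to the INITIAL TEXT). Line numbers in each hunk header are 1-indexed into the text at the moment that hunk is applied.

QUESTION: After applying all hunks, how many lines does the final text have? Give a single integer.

Hunk 1: at line 3 remove [ocp] add [rmh] -> 11 lines: quka ksylq elsd rmh plr qip jbnwg esj pmi kxk wjpg
Hunk 2: at line 4 remove [qip] add [bbou,sjmga,whw] -> 13 lines: quka ksylq elsd rmh plr bbou sjmga whw jbnwg esj pmi kxk wjpg
Hunk 3: at line 6 remove [sjmga,whw,jbnwg] add [gwlvb] -> 11 lines: quka ksylq elsd rmh plr bbou gwlvb esj pmi kxk wjpg
Hunk 4: at line 1 remove [ksylq,elsd,rmh] add [aim] -> 9 lines: quka aim plr bbou gwlvb esj pmi kxk wjpg
Hunk 5: at line 3 remove [bbou] add [lsnic,tjdya] -> 10 lines: quka aim plr lsnic tjdya gwlvb esj pmi kxk wjpg
Hunk 6: at line 1 remove [aim,plr] add [byzx,vvzdf] -> 10 lines: quka byzx vvzdf lsnic tjdya gwlvb esj pmi kxk wjpg
Hunk 7: at line 4 remove [gwlvb,esj,pmi] add [bdil,hdwzg,wpugw] -> 10 lines: quka byzx vvzdf lsnic tjdya bdil hdwzg wpugw kxk wjpg
Final line count: 10

Answer: 10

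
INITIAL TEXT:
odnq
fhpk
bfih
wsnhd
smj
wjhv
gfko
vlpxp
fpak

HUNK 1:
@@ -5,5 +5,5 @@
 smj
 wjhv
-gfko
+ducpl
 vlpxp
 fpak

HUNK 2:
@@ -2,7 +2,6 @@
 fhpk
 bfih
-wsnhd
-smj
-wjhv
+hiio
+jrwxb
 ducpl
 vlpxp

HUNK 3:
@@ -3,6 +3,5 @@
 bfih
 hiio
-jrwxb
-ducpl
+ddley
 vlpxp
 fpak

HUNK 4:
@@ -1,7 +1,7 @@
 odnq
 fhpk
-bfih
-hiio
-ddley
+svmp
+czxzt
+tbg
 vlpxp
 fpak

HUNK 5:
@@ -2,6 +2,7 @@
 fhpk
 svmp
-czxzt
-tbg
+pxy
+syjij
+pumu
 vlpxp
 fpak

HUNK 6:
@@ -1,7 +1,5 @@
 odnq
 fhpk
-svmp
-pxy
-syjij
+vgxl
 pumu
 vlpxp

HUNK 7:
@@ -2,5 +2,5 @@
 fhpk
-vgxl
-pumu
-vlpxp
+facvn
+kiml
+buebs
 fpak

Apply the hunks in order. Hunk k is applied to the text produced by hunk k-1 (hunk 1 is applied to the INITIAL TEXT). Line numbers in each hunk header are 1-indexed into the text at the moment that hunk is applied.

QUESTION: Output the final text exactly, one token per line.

Answer: odnq
fhpk
facvn
kiml
buebs
fpak

Derivation:
Hunk 1: at line 5 remove [gfko] add [ducpl] -> 9 lines: odnq fhpk bfih wsnhd smj wjhv ducpl vlpxp fpak
Hunk 2: at line 2 remove [wsnhd,smj,wjhv] add [hiio,jrwxb] -> 8 lines: odnq fhpk bfih hiio jrwxb ducpl vlpxp fpak
Hunk 3: at line 3 remove [jrwxb,ducpl] add [ddley] -> 7 lines: odnq fhpk bfih hiio ddley vlpxp fpak
Hunk 4: at line 1 remove [bfih,hiio,ddley] add [svmp,czxzt,tbg] -> 7 lines: odnq fhpk svmp czxzt tbg vlpxp fpak
Hunk 5: at line 2 remove [czxzt,tbg] add [pxy,syjij,pumu] -> 8 lines: odnq fhpk svmp pxy syjij pumu vlpxp fpak
Hunk 6: at line 1 remove [svmp,pxy,syjij] add [vgxl] -> 6 lines: odnq fhpk vgxl pumu vlpxp fpak
Hunk 7: at line 2 remove [vgxl,pumu,vlpxp] add [facvn,kiml,buebs] -> 6 lines: odnq fhpk facvn kiml buebs fpak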